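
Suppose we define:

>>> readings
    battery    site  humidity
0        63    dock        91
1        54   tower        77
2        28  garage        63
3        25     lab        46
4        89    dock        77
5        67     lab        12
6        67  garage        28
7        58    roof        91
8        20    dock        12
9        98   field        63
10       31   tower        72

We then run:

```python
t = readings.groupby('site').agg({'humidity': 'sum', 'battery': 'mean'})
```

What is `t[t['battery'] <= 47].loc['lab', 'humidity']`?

58

group by site: sum(humidity), mean(battery):
        humidity    battery
site                       
dock         180  57.333333
field         63  98.000000
garage        91  47.500000
lab           58  46.000000
roof          91  58.000000
tower        149  42.500000
filter rows where battery <= 47:
       humidity  battery
site                    
lab          58     46.0
tower       149     42.5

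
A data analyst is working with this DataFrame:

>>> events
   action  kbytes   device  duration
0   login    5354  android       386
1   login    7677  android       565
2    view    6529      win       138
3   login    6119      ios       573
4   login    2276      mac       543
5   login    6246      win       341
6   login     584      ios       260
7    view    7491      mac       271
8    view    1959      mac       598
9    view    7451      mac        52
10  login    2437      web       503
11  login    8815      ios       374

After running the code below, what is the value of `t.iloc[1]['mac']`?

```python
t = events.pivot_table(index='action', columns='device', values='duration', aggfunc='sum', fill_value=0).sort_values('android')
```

pivot: rows=action, cols=device, sum(duration):
device  android   ios  mac  web  win
action                              
login       951  1207  543  503  341
view          0     0  921    0  138
sort by android:
device  android   ios  mac  web  win
action                              
view          0     0  921    0  138
login       951  1207  543  503  341
Hence 543.

543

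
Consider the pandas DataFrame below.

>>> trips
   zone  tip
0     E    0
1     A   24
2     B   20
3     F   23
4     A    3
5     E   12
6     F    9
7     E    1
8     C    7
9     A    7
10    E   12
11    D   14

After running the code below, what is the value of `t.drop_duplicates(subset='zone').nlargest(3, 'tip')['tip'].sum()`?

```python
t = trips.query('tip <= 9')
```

filter rows where tip <= 9:
  zone  tip
0    E    0
4    A    3
6    F    9
7    E    1
8    C    7
9    A    7
drop duplicate zone (keep=first):
  zone  tip
0    E    0
4    A    3
6    F    9
8    C    7
take 3 rows with largest tip:
  zone  tip
6    F    9
8    C    7
4    A    3

19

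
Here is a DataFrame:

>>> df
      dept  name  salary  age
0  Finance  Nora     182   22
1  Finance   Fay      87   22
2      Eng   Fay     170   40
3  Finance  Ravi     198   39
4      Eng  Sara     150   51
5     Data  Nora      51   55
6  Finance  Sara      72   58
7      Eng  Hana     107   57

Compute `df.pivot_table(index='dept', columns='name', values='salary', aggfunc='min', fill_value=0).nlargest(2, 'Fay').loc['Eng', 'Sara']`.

150

pivot: rows=dept, cols=name, min(salary):
name     Fay  Hana  Nora  Ravi  Sara
dept                                
Data       0     0    51     0     0
Eng      170   107     0     0   150
Finance   87     0   182   198    72
take 2 rows with largest Fay:
name     Fay  Hana  Nora  Ravi  Sara
dept                                
Eng      170   107     0     0   150
Finance   87     0   182   198    72
value at row 'Eng', column 'Sara' → 150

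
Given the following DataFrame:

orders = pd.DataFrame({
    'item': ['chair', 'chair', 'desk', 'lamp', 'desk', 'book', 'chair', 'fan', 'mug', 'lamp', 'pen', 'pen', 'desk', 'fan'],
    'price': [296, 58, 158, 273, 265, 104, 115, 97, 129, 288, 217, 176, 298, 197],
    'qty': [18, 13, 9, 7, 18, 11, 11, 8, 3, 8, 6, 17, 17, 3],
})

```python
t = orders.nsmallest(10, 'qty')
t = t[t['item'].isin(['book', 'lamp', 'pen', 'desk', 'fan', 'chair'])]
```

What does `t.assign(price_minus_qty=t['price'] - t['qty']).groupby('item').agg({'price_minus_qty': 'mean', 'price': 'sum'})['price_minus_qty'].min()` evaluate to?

take 10 rows with smallest qty:
     item  price  qty
8     mug    129    3
13    fan    197    3
10    pen    217    6
3    lamp    273    7
7     fan     97    8
9    lamp    288    8
2    desk    158    9
5    book    104   11
6   chair    115   11
1   chair     58   13
filter rows where item in ['book', 'lamp', 'pen', 'desk', 'fan', 'chair']:
     item  price  qty
13    fan    197    3
10    pen    217    6
3    lamp    273    7
7     fan     97    8
9    lamp    288    8
2    desk    158    9
5    book    104   11
6   chair    115   11
1   chair     58   13
add column price_minus_qty = t['price'] - t['qty']:
     item  price  qty  price_minus_qty
13    fan    197    3              194
10    pen    217    6              211
3    lamp    273    7              266
7     fan     97    8               89
9    lamp    288    8              280
2    desk    158    9              149
5    book    104   11               93
6   chair    115   11              104
1   chair     58   13               45
group by item: mean(price_minus_qty), sum(price):
       price_minus_qty  price
item                         
book              93.0    104
chair             74.5    173
desk             149.0    158
fan              141.5    294
lamp             273.0    561
pen              211.0    217
Hence 74.5.

74.5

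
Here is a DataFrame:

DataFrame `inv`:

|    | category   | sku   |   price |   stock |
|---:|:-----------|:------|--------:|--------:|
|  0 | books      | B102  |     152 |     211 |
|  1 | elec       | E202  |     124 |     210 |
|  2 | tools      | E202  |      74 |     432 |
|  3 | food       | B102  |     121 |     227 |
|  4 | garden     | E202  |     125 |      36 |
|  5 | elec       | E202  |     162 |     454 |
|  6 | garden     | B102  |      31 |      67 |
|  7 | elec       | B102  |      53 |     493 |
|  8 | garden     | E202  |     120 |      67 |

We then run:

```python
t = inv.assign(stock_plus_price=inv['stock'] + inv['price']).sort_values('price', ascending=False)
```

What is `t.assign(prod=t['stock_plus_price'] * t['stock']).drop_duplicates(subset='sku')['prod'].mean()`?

178128.5

add column stock_plus_price = inv['stock'] + inv['price']:
  category   sku  price  stock  stock_plus_price
0    books  B102    152    211               363
1     elec  E202    124    210               334
2    tools  E202     74    432               506
3     food  B102    121    227               348
4   garden  E202    125     36               161
5     elec  E202    162    454               616
6   garden  B102     31     67                98
7     elec  B102     53    493               546
8   garden  E202    120     67               187
sort by price descending:
  category   sku  price  stock  stock_plus_price
5     elec  E202    162    454               616
0    books  B102    152    211               363
4   garden  E202    125     36               161
1     elec  E202    124    210               334
3     food  B102    121    227               348
8   garden  E202    120     67               187
2    tools  E202     74    432               506
7     elec  B102     53    493               546
6   garden  B102     31     67                98
add column prod = t['stock_plus_price'] * t['stock']:
  category   sku  price  stock  stock_plus_price    prod
5     elec  E202    162    454               616  279664
0    books  B102    152    211               363   76593
4   garden  E202    125     36               161    5796
1     elec  E202    124    210               334   70140
3     food  B102    121    227               348   78996
8   garden  E202    120     67               187   12529
2    tools  E202     74    432               506  218592
7     elec  B102     53    493               546  269178
6   garden  B102     31     67                98    6566
drop duplicate sku (keep=first):
  category   sku  price  stock  stock_plus_price    prod
5     elec  E202    162    454               616  279664
0    books  B102    152    211               363   76593
Hence 178128.5.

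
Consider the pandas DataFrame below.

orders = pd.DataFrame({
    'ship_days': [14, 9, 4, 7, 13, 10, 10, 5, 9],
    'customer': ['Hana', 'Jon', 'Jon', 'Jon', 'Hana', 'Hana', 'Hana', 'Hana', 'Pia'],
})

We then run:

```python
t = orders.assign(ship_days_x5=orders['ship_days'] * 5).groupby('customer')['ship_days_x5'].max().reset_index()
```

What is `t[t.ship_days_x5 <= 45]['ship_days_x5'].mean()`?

add column ship_days_x5 = orders['ship_days'] * 5:
   ship_days customer  ship_days_x5
0         14     Hana            70
1          9      Jon            45
2          4      Jon            20
3          7      Jon            35
4         13     Hana            65
5         10     Hana            50
6         10     Hana            50
7          5     Hana            25
8          9      Pia            45
group by customer, max of ship_days_x5:
customer
Hana    70
Jon     45
Pia     45
Name: ship_days_x5, dtype: int64
reset_index():
  customer  ship_days_x5
0     Hana            70
1      Jon            45
2      Pia            45
filter rows where ship_days_x5 <= 45:
  customer  ship_days_x5
1      Jon            45
2      Pia            45
Hence 45.0.

45.0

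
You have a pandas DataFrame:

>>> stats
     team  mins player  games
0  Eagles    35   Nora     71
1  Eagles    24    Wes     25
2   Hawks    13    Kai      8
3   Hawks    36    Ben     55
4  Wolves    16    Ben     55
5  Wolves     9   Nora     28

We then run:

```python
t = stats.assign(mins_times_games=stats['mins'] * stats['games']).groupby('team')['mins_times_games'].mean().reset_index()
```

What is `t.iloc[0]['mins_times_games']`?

add column mins_times_games = stats['mins'] * stats['games']:
     team  mins player  games  mins_times_games
0  Eagles    35   Nora     71              2485
1  Eagles    24    Wes     25               600
2   Hawks    13    Kai      8               104
3   Hawks    36    Ben     55              1980
4  Wolves    16    Ben     55               880
5  Wolves     9   Nora     28               252
group by team, mean of mins_times_games:
team
Eagles    1542.5
Hawks     1042.0
Wolves     566.0
Name: mins_times_games, dtype: float64
reset_index():
     team  mins_times_games
0  Eagles            1542.5
1   Hawks            1042.0
2  Wolves             566.0

1542.5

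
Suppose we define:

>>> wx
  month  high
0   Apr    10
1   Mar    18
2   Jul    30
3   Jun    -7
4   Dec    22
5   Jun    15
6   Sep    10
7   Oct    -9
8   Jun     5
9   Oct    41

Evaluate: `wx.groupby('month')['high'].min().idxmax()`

Jul

group by month, min of high:
month
Apr    10
Dec    22
Jul    30
Jun    -7
Mar    18
Oct    -9
Sep    10
Name: high, dtype: int64
The label with the largest value is Jul.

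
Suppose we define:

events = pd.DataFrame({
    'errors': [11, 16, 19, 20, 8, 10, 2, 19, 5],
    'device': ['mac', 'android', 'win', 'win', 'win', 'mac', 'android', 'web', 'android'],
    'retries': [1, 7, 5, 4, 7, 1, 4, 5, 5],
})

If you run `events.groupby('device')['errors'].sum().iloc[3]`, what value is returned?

47

group by device, sum of errors:
device
android    23
mac        21
web        19
win        47
Name: errors, dtype: int64
The value at position 3 is 47.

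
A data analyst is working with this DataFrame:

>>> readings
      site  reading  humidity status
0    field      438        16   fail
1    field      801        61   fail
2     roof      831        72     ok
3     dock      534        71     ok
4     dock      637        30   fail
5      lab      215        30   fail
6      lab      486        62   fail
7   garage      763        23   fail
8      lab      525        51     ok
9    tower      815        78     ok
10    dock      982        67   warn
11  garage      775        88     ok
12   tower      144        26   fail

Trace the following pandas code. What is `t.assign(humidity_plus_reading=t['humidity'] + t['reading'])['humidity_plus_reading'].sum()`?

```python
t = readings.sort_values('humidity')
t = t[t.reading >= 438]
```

8206

sort by humidity:
      site  reading  humidity status
0    field      438        16   fail
7   garage      763        23   fail
12   tower      144        26   fail
4     dock      637        30   fail
5      lab      215        30   fail
8      lab      525        51     ok
1    field      801        61   fail
6      lab      486        62   fail
10    dock      982        67   warn
3     dock      534        71     ok
2     roof      831        72     ok
9    tower      815        78     ok
11  garage      775        88     ok
filter rows where reading >= 438:
      site  reading  humidity status
0    field      438        16   fail
7   garage      763        23   fail
4     dock      637        30   fail
8      lab      525        51     ok
1    field      801        61   fail
6      lab      486        62   fail
10    dock      982        67   warn
3     dock      534        71     ok
2     roof      831        72     ok
9    tower      815        78     ok
11  garage      775        88     ok
add column humidity_plus_reading = t['humidity'] + t['reading']:
      site  reading  humidity status  humidity_plus_reading
0    field      438        16   fail                    454
7   garage      763        23   fail                    786
4     dock      637        30   fail                    667
8      lab      525        51     ok                    576
1    field      801        61   fail                    862
6      lab      486        62   fail                    548
10    dock      982        67   warn                   1049
3     dock      534        71     ok                    605
2     roof      831        72     ok                    903
9    tower      815        78     ok                    893
11  garage      775        88     ok                    863
Reading off the sum of column 'humidity_plus_reading', we get 8206.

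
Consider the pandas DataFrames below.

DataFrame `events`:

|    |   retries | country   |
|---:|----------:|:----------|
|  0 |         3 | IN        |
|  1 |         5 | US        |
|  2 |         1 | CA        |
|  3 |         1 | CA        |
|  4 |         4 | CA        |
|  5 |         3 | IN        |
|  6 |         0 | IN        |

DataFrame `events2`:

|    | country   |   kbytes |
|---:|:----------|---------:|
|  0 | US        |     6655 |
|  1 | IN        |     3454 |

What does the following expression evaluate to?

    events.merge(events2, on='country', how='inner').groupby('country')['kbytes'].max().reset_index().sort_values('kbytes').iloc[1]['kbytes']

merge on 'country' (how='inner') → 4 rows:
   retries country  kbytes
0        3      IN    3454
1        5      US    6655
2        3      IN    3454
3        0      IN    3454
group by country, max of kbytes:
country
IN    3454
US    6655
Name: kbytes, dtype: int64
reset_index():
  country  kbytes
0      IN    3454
1      US    6655
sort by kbytes:
  country  kbytes
0      IN    3454
1      US    6655
Then the value at position 1, column 'kbytes': 6655

6655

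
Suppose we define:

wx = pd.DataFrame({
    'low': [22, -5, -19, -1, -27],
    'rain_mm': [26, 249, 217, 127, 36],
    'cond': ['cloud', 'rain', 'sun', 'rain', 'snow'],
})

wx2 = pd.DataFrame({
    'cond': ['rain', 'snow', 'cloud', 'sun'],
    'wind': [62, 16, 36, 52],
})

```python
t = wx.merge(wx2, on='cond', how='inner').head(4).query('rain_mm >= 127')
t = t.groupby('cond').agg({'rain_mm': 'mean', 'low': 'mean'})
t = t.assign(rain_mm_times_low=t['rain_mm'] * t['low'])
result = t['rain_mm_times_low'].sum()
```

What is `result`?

merge on 'cond' (how='inner') → 5 rows:
   low  rain_mm   cond  wind
0   22       26  cloud    36
1   -5      249   rain    62
2  -19      217    sun    52
3   -1      127   rain    62
4  -27       36   snow    16
take first 4 rows:
   low  rain_mm   cond  wind
0   22       26  cloud    36
1   -5      249   rain    62
2  -19      217    sun    52
3   -1      127   rain    62
filter rows where rain_mm >= 127:
   low  rain_mm  cond  wind
1   -5      249  rain    62
2  -19      217   sun    52
3   -1      127  rain    62
group by cond: mean(rain_mm), mean(low):
      rain_mm   low
cond               
rain    188.0  -3.0
sun     217.0 -19.0
add column rain_mm_times_low = t['rain_mm'] * t['low']:
      rain_mm   low  rain_mm_times_low
cond                                  
rain    188.0  -3.0             -564.0
sun     217.0 -19.0            -4123.0
Reading off the sum of column 'rain_mm_times_low', we get -4687.0.

-4687.0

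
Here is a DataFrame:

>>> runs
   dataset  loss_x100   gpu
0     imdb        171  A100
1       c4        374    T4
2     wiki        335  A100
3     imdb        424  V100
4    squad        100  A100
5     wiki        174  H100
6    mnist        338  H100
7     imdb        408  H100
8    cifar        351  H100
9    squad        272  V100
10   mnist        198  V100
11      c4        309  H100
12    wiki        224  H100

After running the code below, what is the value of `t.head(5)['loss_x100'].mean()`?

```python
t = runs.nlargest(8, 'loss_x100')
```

take 8 rows with largest loss_x100:
   dataset  loss_x100   gpu
3     imdb        424  V100
7     imdb        408  H100
1       c4        374    T4
8    cifar        351  H100
6    mnist        338  H100
2     wiki        335  A100
11      c4        309  H100
9    squad        272  V100
take first 5 rows:
  dataset  loss_x100   gpu
3    imdb        424  V100
7    imdb        408  H100
1      c4        374    T4
8   cifar        351  H100
6   mnist        338  H100
mean of column 'loss_x100' → 379.0

379.0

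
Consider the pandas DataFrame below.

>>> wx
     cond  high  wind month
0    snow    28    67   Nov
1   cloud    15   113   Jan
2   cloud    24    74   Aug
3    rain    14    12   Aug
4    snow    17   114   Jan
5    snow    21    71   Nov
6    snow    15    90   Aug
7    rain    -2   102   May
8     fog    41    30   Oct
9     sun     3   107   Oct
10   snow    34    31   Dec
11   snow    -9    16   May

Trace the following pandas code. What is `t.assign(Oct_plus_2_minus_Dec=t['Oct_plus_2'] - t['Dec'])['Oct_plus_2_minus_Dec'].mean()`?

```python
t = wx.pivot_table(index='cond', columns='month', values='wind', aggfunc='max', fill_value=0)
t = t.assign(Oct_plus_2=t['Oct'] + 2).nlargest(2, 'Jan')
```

-13.5

pivot: rows=cond, cols=month, max(wind):
month  Aug  Dec  Jan  May  Nov  Oct
cond                               
cloud   74    0  113    0    0    0
fog      0    0    0    0    0   30
rain    12    0    0  102    0    0
snow    90   31  114   16   71    0
sun      0    0    0    0    0  107
add column Oct_plus_2 = t['Oct'] + 2:
month  Aug  Dec  Jan  May  Nov  Oct  Oct_plus_2
cond                                           
cloud   74    0  113    0    0    0           2
fog      0    0    0    0    0   30          32
rain    12    0    0  102    0    0           2
snow    90   31  114   16   71    0           2
sun      0    0    0    0    0  107         109
take 2 rows with largest Jan:
month  Aug  Dec  Jan  May  Nov  Oct  Oct_plus_2
cond                                           
snow    90   31  114   16   71    0           2
cloud   74    0  113    0    0    0           2
add column Oct_plus_2_minus_Dec = t['Oct_plus_2'] - t['Dec']:
month  Aug  Dec  Jan  May  Nov  Oct  Oct_plus_2  Oct_plus_2_minus_Dec
cond                                                                 
snow    90   31  114   16   71    0           2                   -29
cloud   74    0  113    0    0    0           2                     2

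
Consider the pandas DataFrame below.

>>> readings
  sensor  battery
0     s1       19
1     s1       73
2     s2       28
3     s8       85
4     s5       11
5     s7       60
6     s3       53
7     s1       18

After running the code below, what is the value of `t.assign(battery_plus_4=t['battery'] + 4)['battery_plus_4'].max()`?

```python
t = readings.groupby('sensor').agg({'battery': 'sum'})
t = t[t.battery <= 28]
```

group by sensor, sum of battery:
        battery
sensor         
s1          110
s2           28
s3           53
s5           11
s7           60
s8           85
filter rows where battery <= 28:
        battery
sensor         
s2           28
s5           11
add column battery_plus_4 = t['battery'] + 4:
        battery  battery_plus_4
sensor                         
s2           28              32
s5           11              15
Reading off the max of column 'battery_plus_4', we get 32.

32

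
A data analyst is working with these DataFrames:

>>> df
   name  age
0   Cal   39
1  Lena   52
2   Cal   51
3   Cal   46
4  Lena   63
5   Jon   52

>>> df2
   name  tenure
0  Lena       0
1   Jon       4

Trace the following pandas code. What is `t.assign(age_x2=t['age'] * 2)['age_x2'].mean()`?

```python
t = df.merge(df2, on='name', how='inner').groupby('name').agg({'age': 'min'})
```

merge on 'name' (how='inner') → 3 rows:
   name  age  tenure
0  Lena   52       0
1  Lena   63       0
2   Jon   52       4
group by name, min of age:
      age
name     
Jon    52
Lena   52
add column age_x2 = t['age'] * 2:
      age  age_x2
name             
Jon    52     104
Lena   52     104
The mean of column 'age_x2' is 104.0.

104.0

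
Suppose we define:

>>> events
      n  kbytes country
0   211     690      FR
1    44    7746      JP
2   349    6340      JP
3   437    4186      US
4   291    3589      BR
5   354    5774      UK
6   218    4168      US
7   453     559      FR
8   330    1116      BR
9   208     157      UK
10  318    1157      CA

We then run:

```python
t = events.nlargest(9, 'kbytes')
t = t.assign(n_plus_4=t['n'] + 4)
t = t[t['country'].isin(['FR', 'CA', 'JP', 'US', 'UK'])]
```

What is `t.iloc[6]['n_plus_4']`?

215

take 9 rows with largest kbytes:
      n  kbytes country
1    44    7746      JP
2   349    6340      JP
5   354    5774      UK
3   437    4186      US
6   218    4168      US
4   291    3589      BR
10  318    1157      CA
8   330    1116      BR
0   211     690      FR
add column n_plus_4 = t['n'] + 4:
      n  kbytes country  n_plus_4
1    44    7746      JP        48
2   349    6340      JP       353
5   354    5774      UK       358
3   437    4186      US       441
6   218    4168      US       222
4   291    3589      BR       295
10  318    1157      CA       322
8   330    1116      BR       334
0   211     690      FR       215
filter rows where country in ['FR', 'CA', 'JP', 'US', 'UK']:
      n  kbytes country  n_plus_4
1    44    7746      JP        48
2   349    6340      JP       353
5   354    5774      UK       358
3   437    4186      US       441
6   218    4168      US       222
10  318    1157      CA       322
0   211     690      FR       215
So iloc[6]['n_plus_4'] = 215.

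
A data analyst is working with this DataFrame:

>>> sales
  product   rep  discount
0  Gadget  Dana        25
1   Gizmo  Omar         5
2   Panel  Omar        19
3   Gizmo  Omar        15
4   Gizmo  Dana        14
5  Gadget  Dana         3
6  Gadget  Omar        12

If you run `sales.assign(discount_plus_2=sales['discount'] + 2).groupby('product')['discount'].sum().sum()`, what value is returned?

93

add column discount_plus_2 = sales['discount'] + 2:
  product   rep  discount  discount_plus_2
0  Gadget  Dana        25               27
1   Gizmo  Omar         5                7
2   Panel  Omar        19               21
3   Gizmo  Omar        15               17
4   Gizmo  Dana        14               16
5  Gadget  Dana         3                5
6  Gadget  Omar        12               14
group by product, sum of discount:
product
Gadget    40
Gizmo     34
Panel     19
Name: discount, dtype: int64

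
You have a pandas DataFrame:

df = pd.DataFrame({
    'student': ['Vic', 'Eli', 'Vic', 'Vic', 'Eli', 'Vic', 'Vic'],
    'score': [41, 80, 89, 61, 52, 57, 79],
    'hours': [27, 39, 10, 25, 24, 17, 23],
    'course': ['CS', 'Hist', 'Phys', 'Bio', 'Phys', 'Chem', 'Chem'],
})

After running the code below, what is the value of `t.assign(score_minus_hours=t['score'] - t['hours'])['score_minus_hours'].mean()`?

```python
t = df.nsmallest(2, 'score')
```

21.0

take 2 rows with smallest score:
  student  score  hours course
0     Vic     41     27     CS
4     Eli     52     24   Phys
add column score_minus_hours = t['score'] - t['hours']:
  student  score  hours course  score_minus_hours
0     Vic     41     27     CS                 14
4     Eli     52     24   Phys                 28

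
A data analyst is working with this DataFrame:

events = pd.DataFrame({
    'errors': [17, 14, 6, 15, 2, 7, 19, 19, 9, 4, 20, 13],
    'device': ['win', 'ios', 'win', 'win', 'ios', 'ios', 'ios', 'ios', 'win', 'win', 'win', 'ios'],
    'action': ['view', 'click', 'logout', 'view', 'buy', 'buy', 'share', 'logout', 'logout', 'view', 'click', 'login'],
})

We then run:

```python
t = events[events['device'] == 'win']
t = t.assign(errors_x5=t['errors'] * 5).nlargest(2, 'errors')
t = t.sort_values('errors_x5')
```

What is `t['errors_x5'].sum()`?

filter rows where device == 'win':
    errors device  action
0       17    win    view
2        6    win  logout
3       15    win    view
8        9    win  logout
9        4    win    view
10      20    win   click
add column errors_x5 = t['errors'] * 5:
    errors device  action  errors_x5
0       17    win    view         85
2        6    win  logout         30
3       15    win    view         75
8        9    win  logout         45
9        4    win    view         20
10      20    win   click        100
take 2 rows with largest errors:
    errors device action  errors_x5
10      20    win  click        100
0       17    win   view         85
sort by errors_x5:
    errors device action  errors_x5
0       17    win   view         85
10      20    win  click        100
So sum() = 185.

185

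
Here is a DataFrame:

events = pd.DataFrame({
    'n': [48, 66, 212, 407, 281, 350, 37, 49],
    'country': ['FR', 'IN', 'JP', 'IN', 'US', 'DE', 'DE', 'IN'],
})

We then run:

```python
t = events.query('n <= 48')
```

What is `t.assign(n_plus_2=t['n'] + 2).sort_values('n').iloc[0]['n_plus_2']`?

filter rows where n <= 48:
    n country
0  48      FR
6  37      DE
add column n_plus_2 = t['n'] + 2:
    n country  n_plus_2
0  48      FR        50
6  37      DE        39
sort by n:
    n country  n_plus_2
6  37      DE        39
0  48      FR        50
So iloc[0]['n_plus_2'] = 39.

39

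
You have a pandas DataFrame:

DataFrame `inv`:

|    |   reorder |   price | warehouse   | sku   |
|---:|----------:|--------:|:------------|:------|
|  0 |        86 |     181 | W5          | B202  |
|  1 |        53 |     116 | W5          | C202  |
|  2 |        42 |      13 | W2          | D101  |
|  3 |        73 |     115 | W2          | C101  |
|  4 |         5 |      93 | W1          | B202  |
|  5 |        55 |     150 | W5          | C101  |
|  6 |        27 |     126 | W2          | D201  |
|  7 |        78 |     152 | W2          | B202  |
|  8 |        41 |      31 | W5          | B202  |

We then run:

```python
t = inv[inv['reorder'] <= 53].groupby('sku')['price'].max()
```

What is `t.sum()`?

filter rows where reorder <= 53:
   reorder  price warehouse   sku
1       53    116        W5  C202
2       42     13        W2  D101
4        5     93        W1  B202
6       27    126        W2  D201
8       41     31        W5  B202
group by sku, max of price:
sku
B202     93
C202    116
D101     13
D201    126
Name: price, dtype: int64
So sum() = 348.

348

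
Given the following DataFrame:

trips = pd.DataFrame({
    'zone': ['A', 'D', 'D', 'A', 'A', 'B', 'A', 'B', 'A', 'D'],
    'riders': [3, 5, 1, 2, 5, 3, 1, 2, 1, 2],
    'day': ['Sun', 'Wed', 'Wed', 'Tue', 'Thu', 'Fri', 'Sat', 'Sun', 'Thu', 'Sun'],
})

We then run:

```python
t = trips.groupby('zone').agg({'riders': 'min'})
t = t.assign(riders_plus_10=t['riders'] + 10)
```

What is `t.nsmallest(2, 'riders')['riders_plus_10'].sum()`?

group by zone, min of riders:
      riders
zone        
A          1
B          2
D          1
add column riders_plus_10 = t['riders'] + 10:
      riders  riders_plus_10
zone                        
A          1              11
B          2              12
D          1              11
take 2 rows with smallest riders:
      riders  riders_plus_10
zone                        
A          1              11
D          1              11
The sum of column 'riders_plus_10' is 22.

22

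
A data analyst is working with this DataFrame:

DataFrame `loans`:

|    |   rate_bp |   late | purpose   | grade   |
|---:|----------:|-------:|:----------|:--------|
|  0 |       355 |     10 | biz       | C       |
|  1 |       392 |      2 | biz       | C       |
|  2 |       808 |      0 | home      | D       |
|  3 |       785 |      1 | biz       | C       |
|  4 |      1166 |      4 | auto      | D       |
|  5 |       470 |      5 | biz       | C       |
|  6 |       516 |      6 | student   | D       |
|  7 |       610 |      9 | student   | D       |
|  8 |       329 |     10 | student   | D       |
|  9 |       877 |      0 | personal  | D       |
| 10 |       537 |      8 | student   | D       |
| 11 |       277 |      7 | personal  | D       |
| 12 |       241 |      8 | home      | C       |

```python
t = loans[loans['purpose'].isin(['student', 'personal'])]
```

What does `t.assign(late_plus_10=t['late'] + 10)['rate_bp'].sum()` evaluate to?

filter rows where purpose in ['student', 'personal']:
    rate_bp  late   purpose grade
6       516     6   student     D
7       610     9   student     D
8       329    10   student     D
9       877     0  personal     D
10      537     8   student     D
11      277     7  personal     D
add column late_plus_10 = t['late'] + 10:
    rate_bp  late   purpose grade  late_plus_10
6       516     6   student     D            16
7       610     9   student     D            19
8       329    10   student     D            20
9       877     0  personal     D            10
10      537     8   student     D            18
11      277     7  personal     D            17
Finally, sum of column 'rate_bp' = 3146.

3146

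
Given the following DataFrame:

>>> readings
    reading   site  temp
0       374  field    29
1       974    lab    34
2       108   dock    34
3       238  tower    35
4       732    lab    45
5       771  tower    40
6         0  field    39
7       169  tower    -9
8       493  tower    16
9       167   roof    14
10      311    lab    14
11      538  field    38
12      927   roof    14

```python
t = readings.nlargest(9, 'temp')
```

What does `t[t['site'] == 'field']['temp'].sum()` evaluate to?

106

take 9 rows with largest temp:
    reading   site  temp
4       732    lab    45
5       771  tower    40
6         0  field    39
11      538  field    38
3       238  tower    35
1       974    lab    34
2       108   dock    34
0       374  field    29
8       493  tower    16
filter rows where site == 'field':
    reading   site  temp
6         0  field    39
11      538  field    38
0       374  field    29
The sum of column 'temp' is 106.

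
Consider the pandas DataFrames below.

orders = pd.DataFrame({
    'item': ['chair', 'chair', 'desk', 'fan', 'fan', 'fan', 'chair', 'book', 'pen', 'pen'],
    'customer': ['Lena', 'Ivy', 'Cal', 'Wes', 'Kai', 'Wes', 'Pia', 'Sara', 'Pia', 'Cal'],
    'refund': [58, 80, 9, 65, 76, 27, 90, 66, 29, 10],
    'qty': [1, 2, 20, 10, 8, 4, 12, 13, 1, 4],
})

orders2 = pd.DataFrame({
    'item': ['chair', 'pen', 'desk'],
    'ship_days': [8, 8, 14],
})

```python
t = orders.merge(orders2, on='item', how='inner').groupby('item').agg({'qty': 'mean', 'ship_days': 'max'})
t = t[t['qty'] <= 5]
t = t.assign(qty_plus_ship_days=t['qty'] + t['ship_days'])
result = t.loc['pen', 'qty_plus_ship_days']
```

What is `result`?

10.5

merge on 'item' (how='inner') → 6 rows:
    item customer  refund  qty  ship_days
0  chair     Lena      58    1          8
1  chair      Ivy      80    2          8
2   desk      Cal       9   20         14
3  chair      Pia      90   12          8
4    pen      Pia      29    1          8
5    pen      Cal      10    4          8
group by item: mean(qty), max(ship_days):
        qty  ship_days
item                  
chair   5.0          8
desk   20.0         14
pen     2.5          8
filter rows where qty <= 5:
       qty  ship_days
item                 
chair  5.0          8
pen    2.5          8
add column qty_plus_ship_days = t['qty'] + t['ship_days']:
       qty  ship_days  qty_plus_ship_days
item                                     
chair  5.0          8                13.0
pen    2.5          8                10.5
The value at row 'pen', column 'qty_plus_ship_days' is 10.5.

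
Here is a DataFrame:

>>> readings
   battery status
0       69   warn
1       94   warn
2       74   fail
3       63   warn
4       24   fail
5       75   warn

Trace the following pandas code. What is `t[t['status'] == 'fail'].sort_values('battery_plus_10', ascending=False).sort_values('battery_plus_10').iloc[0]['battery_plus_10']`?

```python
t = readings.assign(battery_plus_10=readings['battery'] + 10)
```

34

add column battery_plus_10 = readings['battery'] + 10:
   battery status  battery_plus_10
0       69   warn               79
1       94   warn              104
2       74   fail               84
3       63   warn               73
4       24   fail               34
5       75   warn               85
filter rows where status == 'fail':
   battery status  battery_plus_10
2       74   fail               84
4       24   fail               34
sort by battery_plus_10 descending:
   battery status  battery_plus_10
2       74   fail               84
4       24   fail               34
sort by battery_plus_10:
   battery status  battery_plus_10
4       24   fail               34
2       74   fail               84
Then the value at position 0, column 'battery_plus_10': 34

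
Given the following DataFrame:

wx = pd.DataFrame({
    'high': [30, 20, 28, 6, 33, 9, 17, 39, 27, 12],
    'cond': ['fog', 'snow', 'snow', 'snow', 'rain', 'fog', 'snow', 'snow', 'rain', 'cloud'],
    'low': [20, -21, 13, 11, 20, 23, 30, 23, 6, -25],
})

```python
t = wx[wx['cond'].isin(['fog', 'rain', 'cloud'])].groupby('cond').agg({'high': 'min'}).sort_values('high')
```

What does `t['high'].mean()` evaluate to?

16.0

filter rows where cond in ['fog', 'rain', 'cloud']:
   high   cond  low
0    30    fog   20
4    33   rain   20
5     9    fog   23
8    27   rain    6
9    12  cloud  -25
group by cond, min of high:
       high
cond       
cloud    12
fog       9
rain     27
sort by high:
       high
cond       
fog       9
cloud    12
rain     27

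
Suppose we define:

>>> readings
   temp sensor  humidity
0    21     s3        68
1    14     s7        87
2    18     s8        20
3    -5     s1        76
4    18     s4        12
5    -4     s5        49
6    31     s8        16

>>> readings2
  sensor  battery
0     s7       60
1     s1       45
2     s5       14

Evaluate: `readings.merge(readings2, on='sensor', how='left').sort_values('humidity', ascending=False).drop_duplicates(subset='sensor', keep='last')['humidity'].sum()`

merge on 'sensor' (how='left') → 7 rows:
   temp sensor  humidity  battery
0    21     s3        68      NaN
1    14     s7        87     60.0
2    18     s8        20      NaN
3    -5     s1        76     45.0
4    18     s4        12      NaN
5    -4     s5        49     14.0
6    31     s8        16      NaN
sort by humidity descending:
   temp sensor  humidity  battery
1    14     s7        87     60.0
3    -5     s1        76     45.0
0    21     s3        68      NaN
5    -4     s5        49     14.0
2    18     s8        20      NaN
6    31     s8        16      NaN
4    18     s4        12      NaN
drop duplicate sensor (keep=last):
   temp sensor  humidity  battery
1    14     s7        87     60.0
3    -5     s1        76     45.0
0    21     s3        68      NaN
5    -4     s5        49     14.0
6    31     s8        16      NaN
4    18     s4        12      NaN

308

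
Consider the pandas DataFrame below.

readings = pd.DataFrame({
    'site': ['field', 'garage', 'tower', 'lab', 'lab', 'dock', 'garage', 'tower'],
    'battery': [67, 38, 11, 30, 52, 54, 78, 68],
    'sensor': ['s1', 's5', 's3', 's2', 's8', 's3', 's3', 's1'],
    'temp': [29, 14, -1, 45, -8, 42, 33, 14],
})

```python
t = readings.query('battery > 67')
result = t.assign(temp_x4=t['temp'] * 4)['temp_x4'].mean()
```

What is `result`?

94.0

filter rows where battery > 67:
     site  battery sensor  temp
6  garage       78     s3    33
7   tower       68     s1    14
add column temp_x4 = t['temp'] * 4:
     site  battery sensor  temp  temp_x4
6  garage       78     s3    33      132
7   tower       68     s1    14       56
Hence 94.0.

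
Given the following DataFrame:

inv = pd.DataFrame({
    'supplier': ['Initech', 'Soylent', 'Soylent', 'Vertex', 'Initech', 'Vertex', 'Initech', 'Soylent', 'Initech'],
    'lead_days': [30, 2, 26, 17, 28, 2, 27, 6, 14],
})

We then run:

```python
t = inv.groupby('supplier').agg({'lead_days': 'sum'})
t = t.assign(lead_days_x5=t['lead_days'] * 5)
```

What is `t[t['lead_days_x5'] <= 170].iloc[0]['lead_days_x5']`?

group by supplier, sum of lead_days:
          lead_days
supplier           
Initech          99
Soylent          34
Vertex           19
add column lead_days_x5 = t['lead_days'] * 5:
          lead_days  lead_days_x5
supplier                         
Initech          99           495
Soylent          34           170
Vertex           19            95
filter rows where lead_days_x5 <= 170:
          lead_days  lead_days_x5
supplier                         
Soylent          34           170
Vertex           19            95

170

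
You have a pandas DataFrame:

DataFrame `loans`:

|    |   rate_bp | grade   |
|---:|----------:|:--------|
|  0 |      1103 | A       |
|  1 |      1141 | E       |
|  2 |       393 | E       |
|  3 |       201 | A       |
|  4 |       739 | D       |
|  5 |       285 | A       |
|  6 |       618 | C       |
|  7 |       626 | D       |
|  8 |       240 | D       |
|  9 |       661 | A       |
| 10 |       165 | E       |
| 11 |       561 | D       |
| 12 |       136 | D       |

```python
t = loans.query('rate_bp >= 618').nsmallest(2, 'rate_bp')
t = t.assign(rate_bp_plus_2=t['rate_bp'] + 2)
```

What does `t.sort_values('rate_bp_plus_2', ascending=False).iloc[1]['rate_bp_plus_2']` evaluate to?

filter rows where rate_bp >= 618:
   rate_bp grade
0     1103     A
1     1141     E
4      739     D
6      618     C
7      626     D
9      661     A
take 2 rows with smallest rate_bp:
   rate_bp grade
6      618     C
7      626     D
add column rate_bp_plus_2 = t['rate_bp'] + 2:
   rate_bp grade  rate_bp_plus_2
6      618     C             620
7      626     D             628
sort by rate_bp_plus_2 descending:
   rate_bp grade  rate_bp_plus_2
7      626     D             628
6      618     C             620

620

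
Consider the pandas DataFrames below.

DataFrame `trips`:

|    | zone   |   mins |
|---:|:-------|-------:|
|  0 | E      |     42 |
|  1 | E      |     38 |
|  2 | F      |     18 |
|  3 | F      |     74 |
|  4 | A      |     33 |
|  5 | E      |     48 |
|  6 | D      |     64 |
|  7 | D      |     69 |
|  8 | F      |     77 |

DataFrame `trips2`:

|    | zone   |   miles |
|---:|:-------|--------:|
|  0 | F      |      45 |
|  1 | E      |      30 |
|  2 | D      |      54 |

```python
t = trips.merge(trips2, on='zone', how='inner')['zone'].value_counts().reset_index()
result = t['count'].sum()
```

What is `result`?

8

merge on 'zone' (how='inner') → 8 rows:
  zone  mins  miles
0    E    42     30
1    E    38     30
2    F    18     45
3    F    74     45
4    E    48     30
5    D    64     54
6    D    69     54
7    F    77     45
value_counts of zone:
zone
E    3
F    3
D    2
Name: count, dtype: int64
reset_index():
  zone  count
0    E      3
1    F      3
2    D      2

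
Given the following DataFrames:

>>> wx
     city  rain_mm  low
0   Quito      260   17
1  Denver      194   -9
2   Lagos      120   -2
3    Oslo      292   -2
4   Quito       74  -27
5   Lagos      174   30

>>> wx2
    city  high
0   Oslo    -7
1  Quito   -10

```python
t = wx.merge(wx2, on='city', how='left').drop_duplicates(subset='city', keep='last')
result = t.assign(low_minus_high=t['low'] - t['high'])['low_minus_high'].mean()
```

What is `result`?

-6.0

merge on 'city' (how='left') → 6 rows:
     city  rain_mm  low  high
0   Quito      260   17 -10.0
1  Denver      194   -9   NaN
2   Lagos      120   -2   NaN
3    Oslo      292   -2  -7.0
4   Quito       74  -27 -10.0
5   Lagos      174   30   NaN
drop duplicate city (keep=last):
     city  rain_mm  low  high
1  Denver      194   -9   NaN
3    Oslo      292   -2  -7.0
4   Quito       74  -27 -10.0
5   Lagos      174   30   NaN
add column low_minus_high = t['low'] - t['high']:
     city  rain_mm  low  high  low_minus_high
1  Denver      194   -9   NaN             NaN
3    Oslo      292   -2  -7.0             5.0
4   Quito       74  -27 -10.0           -17.0
5   Lagos      174   30   NaN             NaN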